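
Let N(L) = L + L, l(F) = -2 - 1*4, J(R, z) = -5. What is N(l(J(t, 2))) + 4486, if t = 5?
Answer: 4474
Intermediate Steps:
l(F) = -6 (l(F) = -2 - 4 = -6)
N(L) = 2*L
N(l(J(t, 2))) + 4486 = 2*(-6) + 4486 = -12 + 4486 = 4474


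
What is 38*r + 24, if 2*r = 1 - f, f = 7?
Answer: -90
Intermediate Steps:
r = -3 (r = (1 - 1*7)/2 = (1 - 7)/2 = (1/2)*(-6) = -3)
38*r + 24 = 38*(-3) + 24 = -114 + 24 = -90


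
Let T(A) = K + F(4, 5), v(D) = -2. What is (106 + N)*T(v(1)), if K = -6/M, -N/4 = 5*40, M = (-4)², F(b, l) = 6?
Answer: -15615/4 ≈ -3903.8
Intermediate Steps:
M = 16
N = -800 (N = -20*40 = -4*200 = -800)
K = -3/8 (K = -6/16 = -6*1/16 = -3/8 ≈ -0.37500)
T(A) = 45/8 (T(A) = -3/8 + 6 = 45/8)
(106 + N)*T(v(1)) = (106 - 800)*(45/8) = -694*45/8 = -15615/4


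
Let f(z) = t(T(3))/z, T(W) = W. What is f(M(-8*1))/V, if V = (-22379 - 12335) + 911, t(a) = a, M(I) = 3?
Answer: -1/33803 ≈ -2.9583e-5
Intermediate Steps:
V = -33803 (V = -34714 + 911 = -33803)
f(z) = 3/z
f(M(-8*1))/V = (3/3)/(-33803) = (3*(⅓))*(-1/33803) = 1*(-1/33803) = -1/33803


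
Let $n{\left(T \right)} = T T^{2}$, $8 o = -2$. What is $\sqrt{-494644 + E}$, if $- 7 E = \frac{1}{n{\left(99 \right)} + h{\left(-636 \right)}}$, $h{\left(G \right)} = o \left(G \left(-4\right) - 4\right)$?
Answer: $\frac{i \sqrt{356083127628544841}}{848456} \approx 703.31 i$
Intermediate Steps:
$o = - \frac{1}{4}$ ($o = \frac{1}{8} \left(-2\right) = - \frac{1}{4} \approx -0.25$)
$h{\left(G \right)} = 1 + G$ ($h{\left(G \right)} = - \frac{G \left(-4\right) - 4}{4} = - \frac{- 4 G - 4}{4} = - \frac{-4 - 4 G}{4} = 1 + G$)
$n{\left(T \right)} = T^{3}$
$E = - \frac{1}{6787648}$ ($E = - \frac{1}{7 \left(99^{3} + \left(1 - 636\right)\right)} = - \frac{1}{7 \left(970299 - 635\right)} = - \frac{1}{7 \cdot 969664} = \left(- \frac{1}{7}\right) \frac{1}{969664} = - \frac{1}{6787648} \approx -1.4733 \cdot 10^{-7}$)
$\sqrt{-494644 + E} = \sqrt{-494644 - \frac{1}{6787648}} = \sqrt{- \frac{3357469357313}{6787648}} = \frac{i \sqrt{356083127628544841}}{848456}$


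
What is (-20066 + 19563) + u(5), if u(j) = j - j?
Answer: -503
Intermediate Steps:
u(j) = 0
(-20066 + 19563) + u(5) = (-20066 + 19563) + 0 = -503 + 0 = -503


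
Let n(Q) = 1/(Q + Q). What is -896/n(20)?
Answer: -35840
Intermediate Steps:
n(Q) = 1/(2*Q)
-896/n(20) = -896/((½)/20) = -896/((½)*(1/20)) = -896/1/40 = -896*40 = -35840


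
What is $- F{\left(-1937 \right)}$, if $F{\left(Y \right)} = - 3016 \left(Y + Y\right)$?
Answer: $-11683984$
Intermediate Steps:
$F{\left(Y \right)} = - 6032 Y$ ($F{\left(Y \right)} = - 3016 \cdot 2 Y = - 6032 Y$)
$- F{\left(-1937 \right)} = - \left(-6032\right) \left(-1937\right) = \left(-1\right) 11683984 = -11683984$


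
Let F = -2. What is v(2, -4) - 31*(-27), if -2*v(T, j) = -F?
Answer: 836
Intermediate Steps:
v(T, j) = -1 (v(T, j) = -(-1)*(-2)/2 = -½*2 = -1)
v(2, -4) - 31*(-27) = -1 - 31*(-27) = -1 + 837 = 836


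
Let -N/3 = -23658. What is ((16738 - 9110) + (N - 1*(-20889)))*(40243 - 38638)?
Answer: 159683055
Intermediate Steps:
N = 70974 (N = -3*(-23658) = 70974)
((16738 - 9110) + (N - 1*(-20889)))*(40243 - 38638) = ((16738 - 9110) + (70974 - 1*(-20889)))*(40243 - 38638) = (7628 + (70974 + 20889))*1605 = (7628 + 91863)*1605 = 99491*1605 = 159683055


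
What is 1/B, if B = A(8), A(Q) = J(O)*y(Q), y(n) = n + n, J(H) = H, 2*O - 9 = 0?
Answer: 1/72 ≈ 0.013889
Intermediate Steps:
O = 9/2 (O = 9/2 + (½)*0 = 9/2 + 0 = 9/2 ≈ 4.5000)
y(n) = 2*n
A(Q) = 9*Q (A(Q) = 9*(2*Q)/2 = 9*Q)
B = 72 (B = 9*8 = 72)
1/B = 1/72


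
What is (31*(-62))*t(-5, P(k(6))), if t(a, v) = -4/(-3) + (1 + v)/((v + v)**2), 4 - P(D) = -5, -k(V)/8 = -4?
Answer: -212381/81 ≈ -2622.0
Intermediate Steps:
k(V) = 32 (k(V) = -8*(-4) = 32)
P(D) = 9 (P(D) = 4 - 1*(-5) = 4 + 5 = 9)
t(a, v) = 4/3 + (1 + v)/(4*v**2) (t(a, v) = -4*(-1/3) + (1 + v)/((2*v)**2) = 4/3 + (1 + v)/((4*v**2)) = 4/3 + (1 + v)*(1/(4*v**2)) = 4/3 + (1 + v)/(4*v**2))
(31*(-62))*t(-5, P(k(6))) = (31*(-62))*((1/12)*(3 + 3*9 + 16*9**2)/9**2) = -961*(3 + 27 + 16*81)/(6*81) = -961*(3 + 27 + 1296)/(6*81) = -961*1326/(6*81) = -1922*221/162 = -212381/81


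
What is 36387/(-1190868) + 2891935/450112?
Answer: 285627885353/44668664768 ≈ 6.3944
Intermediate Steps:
36387/(-1190868) + 2891935/450112 = 36387*(-1/1190868) + 2891935*(1/450112) = -12129/396956 + 2891935/450112 = 285627885353/44668664768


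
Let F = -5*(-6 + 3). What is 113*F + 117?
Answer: 1812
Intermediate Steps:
F = 15 (F = -5*(-3) = 15)
113*F + 117 = 113*15 + 117 = 1695 + 117 = 1812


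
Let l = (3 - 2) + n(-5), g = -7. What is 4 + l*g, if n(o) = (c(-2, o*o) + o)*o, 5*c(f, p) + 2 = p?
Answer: -17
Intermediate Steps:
c(f, p) = -2/5 + p/5
n(o) = o*(-2/5 + o + o**2/5) (n(o) = ((-2/5 + (o*o)/5) + o)*o = ((-2/5 + o**2/5) + o)*o = (-2/5 + o + o**2/5)*o = o*(-2/5 + o + o**2/5))
l = 3 (l = (3 - 2) + (1/5)*(-5)*(-2 + (-5)**2 + 5*(-5)) = 1 + (1/5)*(-5)*(-2 + 25 - 25) = 1 + (1/5)*(-5)*(-2) = 1 + 2 = 3)
4 + l*g = 4 + 3*(-7) = 4 - 21 = -17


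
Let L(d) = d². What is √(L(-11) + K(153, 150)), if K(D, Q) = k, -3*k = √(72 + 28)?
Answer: √1059/3 ≈ 10.847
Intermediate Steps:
k = -10/3 (k = -√(72 + 28)/3 = -√100/3 = -⅓*10 = -10/3 ≈ -3.3333)
K(D, Q) = -10/3
√(L(-11) + K(153, 150)) = √((-11)² - 10/3) = √(121 - 10/3) = √(353/3) = √1059/3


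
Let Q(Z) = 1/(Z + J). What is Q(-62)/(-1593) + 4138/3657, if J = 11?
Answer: 112062397/99035217 ≈ 1.1315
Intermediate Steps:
Q(Z) = 1/(11 + Z) (Q(Z) = 1/(Z + 11) = 1/(11 + Z))
Q(-62)/(-1593) + 4138/3657 = 1/((11 - 62)*(-1593)) + 4138/3657 = -1/1593/(-51) + 4138*(1/3657) = -1/51*(-1/1593) + 4138/3657 = 1/81243 + 4138/3657 = 112062397/99035217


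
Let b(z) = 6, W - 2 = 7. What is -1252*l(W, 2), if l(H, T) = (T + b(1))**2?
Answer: -80128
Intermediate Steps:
W = 9 (W = 2 + 7 = 9)
l(H, T) = (6 + T)**2 (l(H, T) = (T + 6)**2 = (6 + T)**2)
-1252*l(W, 2) = -1252*(6 + 2)**2 = -1252*8**2 = -1252*64 = -80128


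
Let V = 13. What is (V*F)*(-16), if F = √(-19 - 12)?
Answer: -208*I*√31 ≈ -1158.1*I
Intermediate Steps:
F = I*√31 (F = √(-31) = I*√31 ≈ 5.5678*I)
(V*F)*(-16) = (13*(I*√31))*(-16) = (13*I*√31)*(-16) = -208*I*√31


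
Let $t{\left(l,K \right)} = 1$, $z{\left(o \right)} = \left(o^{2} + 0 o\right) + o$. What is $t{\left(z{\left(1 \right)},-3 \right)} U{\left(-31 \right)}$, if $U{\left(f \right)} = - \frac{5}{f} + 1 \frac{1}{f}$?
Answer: $\frac{4}{31} \approx 0.12903$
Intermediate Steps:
$z{\left(o \right)} = o + o^{2}$ ($z{\left(o \right)} = \left(o^{2} + 0\right) + o = o^{2} + o = o + o^{2}$)
$U{\left(f \right)} = - \frac{4}{f}$ ($U{\left(f \right)} = - \frac{5}{f} + \frac{1}{f} = - \frac{4}{f}$)
$t{\left(z{\left(1 \right)},-3 \right)} U{\left(-31 \right)} = 1 \left(- \frac{4}{-31}\right) = 1 \left(\left(-4\right) \left(- \frac{1}{31}\right)\right) = 1 \cdot \frac{4}{31} = \frac{4}{31}$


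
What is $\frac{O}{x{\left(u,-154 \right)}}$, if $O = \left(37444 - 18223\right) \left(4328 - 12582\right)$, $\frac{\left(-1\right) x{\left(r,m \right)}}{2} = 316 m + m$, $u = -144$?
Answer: $- \frac{79325067}{48818} \approx -1624.9$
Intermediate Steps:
$x{\left(r,m \right)} = - 634 m$ ($x{\left(r,m \right)} = - 2 \left(316 m + m\right) = - 2 \cdot 317 m = - 634 m$)
$O = -158650134$ ($O = 19221 \left(-8254\right) = -158650134$)
$\frac{O}{x{\left(u,-154 \right)}} = - \frac{158650134}{\left(-634\right) \left(-154\right)} = - \frac{158650134}{97636} = \left(-158650134\right) \frac{1}{97636} = - \frac{79325067}{48818}$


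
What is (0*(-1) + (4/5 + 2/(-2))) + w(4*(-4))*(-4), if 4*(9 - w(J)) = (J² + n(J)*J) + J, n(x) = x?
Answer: 2299/5 ≈ 459.80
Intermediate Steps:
w(J) = 9 - J²/2 - J/4 (w(J) = 9 - ((J² + J*J) + J)/4 = 9 - ((J² + J²) + J)/4 = 9 - (2*J² + J)/4 = 9 - (J + 2*J²)/4 = 9 + (-J²/2 - J/4) = 9 - J²/2 - J/4)
(0*(-1) + (4/5 + 2/(-2))) + w(4*(-4))*(-4) = (0*(-1) + (4/5 + 2/(-2))) + (9 - (4*(-4))²/2 - (-4))*(-4) = (0 + (4*(⅕) + 2*(-½))) + (9 - ½*(-16)² - ¼*(-16))*(-4) = (0 + (⅘ - 1)) + (9 - ½*256 + 4)*(-4) = (0 - ⅕) + (9 - 128 + 4)*(-4) = -⅕ - 115*(-4) = -⅕ + 460 = 2299/5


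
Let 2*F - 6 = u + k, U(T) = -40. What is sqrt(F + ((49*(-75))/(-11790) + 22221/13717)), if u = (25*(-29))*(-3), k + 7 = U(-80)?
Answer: 5*sqrt(4970193570949002)/10781562 ≈ 32.695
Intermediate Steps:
k = -47 (k = -7 - 40 = -47)
u = 2175 (u = -725*(-3) = 2175)
F = 1067 (F = 3 + (2175 - 47)/2 = 3 + (1/2)*2128 = 3 + 1064 = 1067)
sqrt(F + ((49*(-75))/(-11790) + 22221/13717)) = sqrt(1067 + ((49*(-75))/(-11790) + 22221/13717)) = sqrt(1067 + (-3675*(-1/11790) + 22221*(1/13717))) = sqrt(1067 + (245/786 + 22221/13717)) = sqrt(1067 + 20826371/10781562) = sqrt(11524753025/10781562) = 5*sqrt(4970193570949002)/10781562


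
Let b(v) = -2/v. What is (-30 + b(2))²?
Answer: 961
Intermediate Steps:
(-30 + b(2))² = (-30 - 2/2)² = (-30 - 2*½)² = (-30 - 1)² = (-31)² = 961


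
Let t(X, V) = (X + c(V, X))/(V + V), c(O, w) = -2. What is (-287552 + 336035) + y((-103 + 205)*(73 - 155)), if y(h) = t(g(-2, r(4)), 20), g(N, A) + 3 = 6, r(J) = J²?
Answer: 1939321/40 ≈ 48483.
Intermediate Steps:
g(N, A) = 3 (g(N, A) = -3 + 6 = 3)
t(X, V) = (-2 + X)/(2*V) (t(X, V) = (X - 2)/(V + V) = (-2 + X)/((2*V)) = (-2 + X)*(1/(2*V)) = (-2 + X)/(2*V))
y(h) = 1/40 (y(h) = (½)*(-2 + 3)/20 = (½)*(1/20)*1 = 1/40)
(-287552 + 336035) + y((-103 + 205)*(73 - 155)) = (-287552 + 336035) + 1/40 = 48483 + 1/40 = 1939321/40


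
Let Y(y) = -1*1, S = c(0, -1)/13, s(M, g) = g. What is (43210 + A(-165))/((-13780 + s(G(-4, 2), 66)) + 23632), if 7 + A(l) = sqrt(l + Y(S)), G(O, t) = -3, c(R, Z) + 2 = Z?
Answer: 14401/3306 + I*sqrt(166)/9918 ≈ 4.356 + 0.0012991*I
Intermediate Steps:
c(R, Z) = -2 + Z
S = -3/13 (S = (-2 - 1)/13 = -3*1/13 = -3/13 ≈ -0.23077)
Y(y) = -1
A(l) = -7 + sqrt(-1 + l) (A(l) = -7 + sqrt(l - 1) = -7 + sqrt(-1 + l))
(43210 + A(-165))/((-13780 + s(G(-4, 2), 66)) + 23632) = (43210 + (-7 + sqrt(-1 - 165)))/((-13780 + 66) + 23632) = (43210 + (-7 + sqrt(-166)))/(-13714 + 23632) = (43210 + (-7 + I*sqrt(166)))/9918 = (43203 + I*sqrt(166))*(1/9918) = 14401/3306 + I*sqrt(166)/9918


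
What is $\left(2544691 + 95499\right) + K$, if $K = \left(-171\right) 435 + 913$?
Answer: $2566718$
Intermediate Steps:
$K = -73472$ ($K = -74385 + 913 = -73472$)
$\left(2544691 + 95499\right) + K = \left(2544691 + 95499\right) - 73472 = 2640190 - 73472 = 2566718$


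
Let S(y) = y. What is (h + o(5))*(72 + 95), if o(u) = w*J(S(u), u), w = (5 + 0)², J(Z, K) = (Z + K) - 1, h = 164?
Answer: 64963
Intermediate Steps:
J(Z, K) = -1 + K + Z (J(Z, K) = (K + Z) - 1 = -1 + K + Z)
w = 25 (w = 5² = 25)
o(u) = -25 + 50*u (o(u) = 25*(-1 + u + u) = 25*(-1 + 2*u) = -25 + 50*u)
(h + o(5))*(72 + 95) = (164 + (-25 + 50*5))*(72 + 95) = (164 + (-25 + 250))*167 = (164 + 225)*167 = 389*167 = 64963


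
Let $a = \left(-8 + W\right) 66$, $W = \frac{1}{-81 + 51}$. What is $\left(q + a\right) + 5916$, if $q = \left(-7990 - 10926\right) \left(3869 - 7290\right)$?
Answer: $\frac{323585109}{5} \approx 6.4717 \cdot 10^{7}$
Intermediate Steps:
$W = - \frac{1}{30}$ ($W = \frac{1}{-30} = - \frac{1}{30} \approx -0.033333$)
$q = 64711636$ ($q = \left(-18916\right) \left(-3421\right) = 64711636$)
$a = - \frac{2651}{5}$ ($a = \left(-8 - \frac{1}{30}\right) 66 = \left(- \frac{241}{30}\right) 66 = - \frac{2651}{5} \approx -530.2$)
$\left(q + a\right) + 5916 = \left(64711636 - \frac{2651}{5}\right) + 5916 = \frac{323555529}{5} + 5916 = \frac{323585109}{5}$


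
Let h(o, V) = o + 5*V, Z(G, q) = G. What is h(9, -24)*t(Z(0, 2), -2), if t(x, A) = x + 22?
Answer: -2442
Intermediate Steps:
t(x, A) = 22 + x
h(9, -24)*t(Z(0, 2), -2) = (9 + 5*(-24))*(22 + 0) = (9 - 120)*22 = -111*22 = -2442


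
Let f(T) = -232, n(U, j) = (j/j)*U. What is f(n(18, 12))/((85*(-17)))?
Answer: 232/1445 ≈ 0.16055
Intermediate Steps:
n(U, j) = U (n(U, j) = 1*U = U)
f(n(18, 12))/((85*(-17))) = -232/(85*(-17)) = -232/(-1445) = -232*(-1/1445) = 232/1445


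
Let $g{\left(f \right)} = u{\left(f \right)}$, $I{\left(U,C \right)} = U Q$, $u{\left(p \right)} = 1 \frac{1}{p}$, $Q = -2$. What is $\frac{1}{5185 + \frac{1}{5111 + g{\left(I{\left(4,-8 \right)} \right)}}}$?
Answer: $\frac{40887}{211999103} \approx 0.00019286$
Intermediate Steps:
$u{\left(p \right)} = \frac{1}{p}$
$I{\left(U,C \right)} = - 2 U$ ($I{\left(U,C \right)} = U \left(-2\right) = - 2 U$)
$g{\left(f \right)} = \frac{1}{f}$
$\frac{1}{5185 + \frac{1}{5111 + g{\left(I{\left(4,-8 \right)} \right)}}} = \frac{1}{5185 + \frac{1}{5111 + \frac{1}{\left(-2\right) 4}}} = \frac{1}{5185 + \frac{1}{5111 + \frac{1}{-8}}} = \frac{1}{5185 + \frac{1}{5111 - \frac{1}{8}}} = \frac{1}{5185 + \frac{1}{\frac{40887}{8}}} = \frac{1}{5185 + \frac{8}{40887}} = \frac{1}{\frac{211999103}{40887}} = \frac{40887}{211999103}$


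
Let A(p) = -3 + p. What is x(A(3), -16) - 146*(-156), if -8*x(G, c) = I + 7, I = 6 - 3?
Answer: 91099/4 ≈ 22775.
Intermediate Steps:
I = 3
x(G, c) = -5/4 (x(G, c) = -(3 + 7)/8 = -1/8*10 = -5/4)
x(A(3), -16) - 146*(-156) = -5/4 - 146*(-156) = -5/4 + 22776 = 91099/4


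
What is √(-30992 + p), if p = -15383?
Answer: 5*I*√1855 ≈ 215.35*I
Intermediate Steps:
√(-30992 + p) = √(-30992 - 15383) = √(-46375) = 5*I*√1855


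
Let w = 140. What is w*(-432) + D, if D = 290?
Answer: -60190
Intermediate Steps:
w*(-432) + D = 140*(-432) + 290 = -60480 + 290 = -60190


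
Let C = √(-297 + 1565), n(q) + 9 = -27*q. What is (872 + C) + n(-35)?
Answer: 1808 + 2*√317 ≈ 1843.6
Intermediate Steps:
n(q) = -9 - 27*q
C = 2*√317 (C = √1268 = 2*√317 ≈ 35.609)
(872 + C) + n(-35) = (872 + 2*√317) + (-9 - 27*(-35)) = (872 + 2*√317) + (-9 + 945) = (872 + 2*√317) + 936 = 1808 + 2*√317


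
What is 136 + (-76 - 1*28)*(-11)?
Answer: 1280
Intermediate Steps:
136 + (-76 - 1*28)*(-11) = 136 + (-76 - 28)*(-11) = 136 - 104*(-11) = 136 + 1144 = 1280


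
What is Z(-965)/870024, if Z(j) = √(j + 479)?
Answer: 3*I*√6/290008 ≈ 2.5339e-5*I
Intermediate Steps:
Z(j) = √(479 + j)
Z(-965)/870024 = √(479 - 965)/870024 = √(-486)*(1/870024) = (9*I*√6)*(1/870024) = 3*I*√6/290008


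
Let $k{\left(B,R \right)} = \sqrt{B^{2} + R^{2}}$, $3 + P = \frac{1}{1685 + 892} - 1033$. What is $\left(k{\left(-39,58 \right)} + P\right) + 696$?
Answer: $- \frac{876179}{2577} + \sqrt{4885} \approx -270.11$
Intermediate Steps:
$P = - \frac{2669771}{2577}$ ($P = -3 + \left(\frac{1}{1685 + 892} - 1033\right) = -3 - \left(1033 - \frac{1}{2577}\right) = -3 + \left(\frac{1}{2577} - 1033\right) = -3 - \frac{2662040}{2577} = - \frac{2669771}{2577} \approx -1036.0$)
$\left(k{\left(-39,58 \right)} + P\right) + 696 = \left(\sqrt{\left(-39\right)^{2} + 58^{2}} - \frac{2669771}{2577}\right) + 696 = \left(\sqrt{1521 + 3364} - \frac{2669771}{2577}\right) + 696 = \left(\sqrt{4885} - \frac{2669771}{2577}\right) + 696 = \left(- \frac{2669771}{2577} + \sqrt{4885}\right) + 696 = - \frac{876179}{2577} + \sqrt{4885}$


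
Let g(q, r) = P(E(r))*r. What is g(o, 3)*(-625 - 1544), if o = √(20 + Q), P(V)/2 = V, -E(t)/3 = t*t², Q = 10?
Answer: 1054134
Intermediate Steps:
E(t) = -3*t³ (E(t) = -3*t*t² = -3*t³)
P(V) = 2*V
o = √30 (o = √(20 + 10) = √30 ≈ 5.4772)
g(q, r) = -6*r⁴ (g(q, r) = (2*(-3*r³))*r = (-6*r³)*r = -6*r⁴)
g(o, 3)*(-625 - 1544) = (-6*3⁴)*(-625 - 1544) = -6*81*(-2169) = -486*(-2169) = 1054134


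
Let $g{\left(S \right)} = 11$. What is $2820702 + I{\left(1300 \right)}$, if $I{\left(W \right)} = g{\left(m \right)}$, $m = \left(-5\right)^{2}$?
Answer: $2820713$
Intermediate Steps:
$m = 25$
$I{\left(W \right)} = 11$
$2820702 + I{\left(1300 \right)} = 2820702 + 11 = 2820713$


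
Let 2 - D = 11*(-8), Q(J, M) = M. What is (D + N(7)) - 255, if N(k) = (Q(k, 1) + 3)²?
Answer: -149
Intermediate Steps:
D = 90 (D = 2 - 11*(-8) = 2 - 1*(-88) = 2 + 88 = 90)
N(k) = 16 (N(k) = (1 + 3)² = 4² = 16)
(D + N(7)) - 255 = (90 + 16) - 255 = 106 - 255 = -149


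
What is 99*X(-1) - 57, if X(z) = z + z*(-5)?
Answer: 339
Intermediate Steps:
X(z) = -4*z (X(z) = z - 5*z = -4*z)
99*X(-1) - 57 = 99*(-4*(-1)) - 57 = 99*4 - 57 = 396 - 57 = 339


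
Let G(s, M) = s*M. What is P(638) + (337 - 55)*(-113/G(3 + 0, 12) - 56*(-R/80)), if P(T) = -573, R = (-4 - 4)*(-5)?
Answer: 38627/6 ≈ 6437.8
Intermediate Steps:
R = 40 (R = -8*(-5) = 40)
G(s, M) = M*s
P(638) + (337 - 55)*(-113/G(3 + 0, 12) - 56*(-R/80)) = -573 + (337 - 55)*(-113*1/(12*(3 + 0)) - 56/((-80/40))) = -573 + 282*(-113/(12*3) - 56/((-80*1/40))) = -573 + 282*(-113/36 - 56/(-2)) = -573 + 282*(-113*1/36 - 56*(-1/2)) = -573 + 282*(-113/36 + 28) = -573 + 282*(895/36) = -573 + 42065/6 = 38627/6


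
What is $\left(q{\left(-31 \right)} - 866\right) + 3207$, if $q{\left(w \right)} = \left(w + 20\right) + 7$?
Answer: $2337$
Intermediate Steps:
$q{\left(w \right)} = 27 + w$ ($q{\left(w \right)} = \left(20 + w\right) + 7 = 27 + w$)
$\left(q{\left(-31 \right)} - 866\right) + 3207 = \left(\left(27 - 31\right) - 866\right) + 3207 = \left(-4 - 866\right) + 3207 = -870 + 3207 = 2337$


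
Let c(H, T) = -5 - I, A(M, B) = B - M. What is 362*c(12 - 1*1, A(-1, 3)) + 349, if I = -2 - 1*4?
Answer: 711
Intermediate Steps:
I = -6 (I = -2 - 4 = -6)
c(H, T) = 1 (c(H, T) = -5 - 1*(-6) = -5 + 6 = 1)
362*c(12 - 1*1, A(-1, 3)) + 349 = 362*1 + 349 = 362 + 349 = 711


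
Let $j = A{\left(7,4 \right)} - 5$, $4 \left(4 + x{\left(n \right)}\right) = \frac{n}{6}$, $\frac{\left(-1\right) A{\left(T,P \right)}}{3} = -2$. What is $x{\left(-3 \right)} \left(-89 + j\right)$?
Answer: $363$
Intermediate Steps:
$A{\left(T,P \right)} = 6$ ($A{\left(T,P \right)} = \left(-3\right) \left(-2\right) = 6$)
$x{\left(n \right)} = -4 + \frac{n}{24}$ ($x{\left(n \right)} = -4 + \frac{n \frac{1}{6}}{4} = -4 + \frac{\frac{1}{6} n}{4} = -4 + \frac{n}{24}$)
$j = 1$ ($j = 6 - 5 = 1$)
$x{\left(-3 \right)} \left(-89 + j\right) = \left(-4 + \frac{1}{24} \left(-3\right)\right) \left(-89 + 1\right) = \left(-4 - \frac{1}{8}\right) \left(-88\right) = \left(- \frac{33}{8}\right) \left(-88\right) = 363$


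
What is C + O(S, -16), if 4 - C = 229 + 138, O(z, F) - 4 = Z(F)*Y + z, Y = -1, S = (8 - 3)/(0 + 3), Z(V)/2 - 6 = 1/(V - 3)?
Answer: -21046/57 ≈ -369.23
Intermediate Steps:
Z(V) = 12 + 2/(-3 + V) (Z(V) = 12 + 2/(V - 3) = 12 + 2/(-3 + V))
S = 5/3 ≈ 1.6667
O(z, F) = 4 + z - 2*(-17 + 6*F)/(-3 + F) (O(z, F) = 4 + ((2*(-17 + 6*F)/(-3 + F))*(-1) + z) = 4 + (-2*(-17 + 6*F)/(-3 + F) + z) = 4 + (z - 2*(-17 + 6*F)/(-3 + F)) = 4 + z - 2*(-17 + 6*F)/(-3 + F))
C = -363 (C = 4 - (229 + 138) = 4 - 1*367 = 4 - 367 = -363)
C + O(S, -16) = -363 + (34 - 12*(-16) + (-3 - 16)*(4 + 5/3))/(-3 - 16) = -363 + (34 + 192 - 19*17/3)/(-19) = -363 - (34 + 192 - 323/3)/19 = -363 - 1/19*355/3 = -363 - 355/57 = -21046/57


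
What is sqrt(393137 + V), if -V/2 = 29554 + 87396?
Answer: 3*sqrt(17693) ≈ 399.04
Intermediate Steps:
V = -233900 (V = -2*(29554 + 87396) = -2*116950 = -233900)
sqrt(393137 + V) = sqrt(393137 - 233900) = sqrt(159237) = 3*sqrt(17693)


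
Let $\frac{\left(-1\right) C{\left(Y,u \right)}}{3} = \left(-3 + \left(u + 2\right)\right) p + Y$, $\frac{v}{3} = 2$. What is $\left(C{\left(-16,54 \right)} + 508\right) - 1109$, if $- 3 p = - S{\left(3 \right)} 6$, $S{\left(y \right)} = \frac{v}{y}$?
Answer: $-1189$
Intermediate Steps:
$v = 6$ ($v = 3 \cdot 2 = 6$)
$S{\left(y \right)} = \frac{6}{y}$
$p = 4$ ($p = - \frac{- \frac{6}{3} \cdot 6}{3} = - \frac{\left(-1\right) 2 \cdot 6}{3} = - \frac{\left(-2\right) 6}{3} = \left(- \frac{1}{3}\right) \left(-12\right) = 4$)
$C{\left(Y,u \right)} = 12 - 12 u - 3 Y$ ($C{\left(Y,u \right)} = - 3 \left(\left(-3 + \left(u + 2\right)\right) 4 + Y\right) = - 3 \left(\left(-3 + \left(2 + u\right)\right) 4 + Y\right) = - 3 \left(\left(-1 + u\right) 4 + Y\right) = - 3 \left(\left(-4 + 4 u\right) + Y\right) = - 3 \left(-4 + Y + 4 u\right) = 12 - 12 u - 3 Y$)
$\left(C{\left(-16,54 \right)} + 508\right) - 1109 = \left(\left(12 - 648 - -48\right) + 508\right) - 1109 = \left(\left(12 - 648 + 48\right) + 508\right) - 1109 = \left(-588 + 508\right) - 1109 = -80 - 1109 = -1189$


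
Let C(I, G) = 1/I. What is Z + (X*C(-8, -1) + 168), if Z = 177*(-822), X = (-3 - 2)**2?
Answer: -1162633/8 ≈ -1.4533e+5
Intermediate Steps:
X = 25 (X = (-5)**2 = 25)
Z = -145494
Z + (X*C(-8, -1) + 168) = -145494 + (25/(-8) + 168) = -145494 + (25*(-1/8) + 168) = -145494 + (-25/8 + 168) = -145494 + 1319/8 = -1162633/8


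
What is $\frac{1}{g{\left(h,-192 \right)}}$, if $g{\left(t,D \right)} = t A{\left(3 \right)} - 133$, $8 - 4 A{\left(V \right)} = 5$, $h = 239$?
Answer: $\frac{4}{185} \approx 0.021622$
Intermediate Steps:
$A{\left(V \right)} = \frac{3}{4}$ ($A{\left(V \right)} = 2 - \frac{5}{4} = \frac{3}{4}$)
$g{\left(t,D \right)} = -133 + \frac{3 t}{4}$ ($g{\left(t,D \right)} = t \frac{3}{4} - 133 = \frac{3 t}{4} - 133 = -133 + \frac{3 t}{4}$)
$\frac{1}{g{\left(h,-192 \right)}} = \frac{1}{-133 + \frac{3}{4} \cdot 239} = \frac{1}{-133 + \frac{717}{4}} = \frac{1}{\frac{185}{4}} = \frac{4}{185}$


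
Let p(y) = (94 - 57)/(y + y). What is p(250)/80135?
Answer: 37/40067500 ≈ 9.2344e-7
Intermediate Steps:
p(y) = 37/(2*y) (p(y) = 37/((2*y)) = 37*(1/(2*y)) = 37/(2*y))
p(250)/80135 = ((37/2)/250)/80135 = ((37/2)*(1/250))*(1/80135) = (37/500)*(1/80135) = 37/40067500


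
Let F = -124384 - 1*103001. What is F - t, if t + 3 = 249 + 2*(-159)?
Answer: -227313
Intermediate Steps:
F = -227385 (F = -124384 - 103001 = -227385)
t = -72 (t = -3 + (249 + 2*(-159)) = -3 + (249 - 318) = -3 - 69 = -72)
F - t = -227385 - 1*(-72) = -227385 + 72 = -227313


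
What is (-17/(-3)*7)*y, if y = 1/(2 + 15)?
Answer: 7/3 ≈ 2.3333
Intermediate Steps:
y = 1/17 ≈ 0.058824
(-17/(-3)*7)*y = (-17/(-3)*7)*(1/17) = (-17*(-⅓)*7)*(1/17) = ((17/3)*7)*(1/17) = (119/3)*(1/17) = 7/3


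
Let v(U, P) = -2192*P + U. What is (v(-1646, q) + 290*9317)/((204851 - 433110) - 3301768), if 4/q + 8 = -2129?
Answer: -5770515676/7543667699 ≈ -0.76495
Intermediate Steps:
q = -4/2137 (q = 4/(-8 - 2129) = 4/(-2137) = 4*(-1/2137) = -4/2137 ≈ -0.0018718)
v(U, P) = U - 2192*P
(v(-1646, q) + 290*9317)/((204851 - 433110) - 3301768) = ((-1646 - 2192*(-4/2137)) + 290*9317)/((204851 - 433110) - 3301768) = ((-1646 + 8768/2137) + 2701930)/(-228259 - 3301768) = (-3508734/2137 + 2701930)/(-3530027) = (5770515676/2137)*(-1/3530027) = -5770515676/7543667699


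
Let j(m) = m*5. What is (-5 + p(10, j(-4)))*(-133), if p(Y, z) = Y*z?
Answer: 27265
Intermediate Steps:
j(m) = 5*m
(-5 + p(10, j(-4)))*(-133) = (-5 + 10*(5*(-4)))*(-133) = (-5 + 10*(-20))*(-133) = (-5 - 200)*(-133) = -205*(-133) = 27265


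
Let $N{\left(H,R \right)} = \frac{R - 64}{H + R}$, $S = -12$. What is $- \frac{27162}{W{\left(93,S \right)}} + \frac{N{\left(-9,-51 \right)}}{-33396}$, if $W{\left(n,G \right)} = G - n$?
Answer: $\frac{157756861}{609840} \approx 258.69$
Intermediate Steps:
$N{\left(H,R \right)} = \frac{-64 + R}{H + R}$
$- \frac{27162}{W{\left(93,S \right)}} + \frac{N{\left(-9,-51 \right)}}{-33396} = - \frac{27162}{-12 - 93} + \frac{\frac{1}{-9 - 51} \left(-64 - 51\right)}{-33396} = - \frac{27162}{-12 - 93} + \frac{1}{-60} \left(-115\right) \left(- \frac{1}{33396}\right) = - \frac{27162}{-105} + \left(- \frac{1}{60}\right) \left(-115\right) \left(- \frac{1}{33396}\right) = \left(-27162\right) \left(- \frac{1}{105}\right) + \frac{23}{12} \left(- \frac{1}{33396}\right) = \frac{9054}{35} - \frac{1}{17424} = \frac{157756861}{609840}$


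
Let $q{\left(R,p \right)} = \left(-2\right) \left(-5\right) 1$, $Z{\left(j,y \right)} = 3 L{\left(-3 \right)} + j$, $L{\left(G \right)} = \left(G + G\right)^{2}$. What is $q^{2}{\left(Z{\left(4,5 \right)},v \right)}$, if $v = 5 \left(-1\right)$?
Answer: $100$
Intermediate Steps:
$L{\left(G \right)} = 4 G^{2}$ ($L{\left(G \right)} = \left(2 G\right)^{2} = 4 G^{2}$)
$Z{\left(j,y \right)} = 108 + j$ ($Z{\left(j,y \right)} = 3 \cdot 4 \left(-3\right)^{2} + j = 3 \cdot 4 \cdot 9 + j = 3 \cdot 36 + j = 108 + j$)
$v = -5$
$q{\left(R,p \right)} = 10$ ($q{\left(R,p \right)} = 10 \cdot 1 = 10$)
$q^{2}{\left(Z{\left(4,5 \right)},v \right)} = 10^{2} = 100$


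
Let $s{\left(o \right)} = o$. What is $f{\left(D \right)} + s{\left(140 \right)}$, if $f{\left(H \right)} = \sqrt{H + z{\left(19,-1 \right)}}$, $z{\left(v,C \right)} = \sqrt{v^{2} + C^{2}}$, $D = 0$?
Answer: $140 + \sqrt[4]{362} \approx 144.36$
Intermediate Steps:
$z{\left(v,C \right)} = \sqrt{C^{2} + v^{2}}$
$f{\left(H \right)} = \sqrt{H + \sqrt{362}}$ ($f{\left(H \right)} = \sqrt{H + \sqrt{\left(-1\right)^{2} + 19^{2}}} = \sqrt{H + \sqrt{1 + 361}} = \sqrt{H + \sqrt{362}}$)
$f{\left(D \right)} + s{\left(140 \right)} = \sqrt{0 + \sqrt{362}} + 140 = \sqrt{\sqrt{362}} + 140 = \sqrt[4]{362} + 140 = 140 + \sqrt[4]{362}$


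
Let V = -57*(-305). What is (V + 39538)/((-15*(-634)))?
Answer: 56923/9510 ≈ 5.9856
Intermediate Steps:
V = 17385
(V + 39538)/((-15*(-634))) = (17385 + 39538)/((-15*(-634))) = 56923/9510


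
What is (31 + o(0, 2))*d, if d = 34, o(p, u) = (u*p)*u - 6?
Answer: 850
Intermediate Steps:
o(p, u) = -6 + p*u² (o(p, u) = (p*u)*u - 6 = p*u² - 6 = -6 + p*u²)
(31 + o(0, 2))*d = (31 + (-6 + 0*2²))*34 = (31 + (-6 + 0*4))*34 = (31 + (-6 + 0))*34 = (31 - 6)*34 = 25*34 = 850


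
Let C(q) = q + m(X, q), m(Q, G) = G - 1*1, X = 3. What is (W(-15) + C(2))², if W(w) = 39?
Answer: 1764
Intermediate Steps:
m(Q, G) = -1 + G (m(Q, G) = G - 1 = -1 + G)
C(q) = -1 + 2*q (C(q) = q + (-1 + q) = -1 + 2*q)
(W(-15) + C(2))² = (39 + (-1 + 2*2))² = (39 + (-1 + 4))² = (39 + 3)² = 42² = 1764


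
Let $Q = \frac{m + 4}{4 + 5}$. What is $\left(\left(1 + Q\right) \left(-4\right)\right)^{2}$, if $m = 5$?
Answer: $64$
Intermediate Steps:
$Q = 1$ ($Q = \frac{5 + 4}{4 + 5} = \frac{9}{9} = 9 \cdot \frac{1}{9} = 1$)
$\left(\left(1 + Q\right) \left(-4\right)\right)^{2} = \left(\left(1 + 1\right) \left(-4\right)\right)^{2} = \left(2 \left(-4\right)\right)^{2} = \left(-8\right)^{2} = 64$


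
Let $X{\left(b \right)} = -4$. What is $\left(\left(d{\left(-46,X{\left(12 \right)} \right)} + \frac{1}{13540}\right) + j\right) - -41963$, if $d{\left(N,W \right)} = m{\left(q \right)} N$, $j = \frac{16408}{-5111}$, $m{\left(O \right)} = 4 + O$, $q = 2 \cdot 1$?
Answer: $\frac{2884640800571}{69202940} \approx 41684.0$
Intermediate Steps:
$q = 2$
$j = - \frac{16408}{5111}$ ($j = 16408 \left(- \frac{1}{5111}\right) = - \frac{16408}{5111} \approx -3.2103$)
$d{\left(N,W \right)} = 6 N$ ($d{\left(N,W \right)} = \left(4 + 2\right) N = 6 N$)
$\left(\left(d{\left(-46,X{\left(12 \right)} \right)} + \frac{1}{13540}\right) + j\right) - -41963 = \left(\left(6 \left(-46\right) + \frac{1}{13540}\right) - \frac{16408}{5111}\right) - -41963 = \left(\left(-276 + \frac{1}{13540}\right) - \frac{16408}{5111}\right) + 41963 = \left(- \frac{3737039}{13540} - \frac{16408}{5111}\right) + 41963 = - \frac{19322170649}{69202940} + 41963 = \frac{2884640800571}{69202940}$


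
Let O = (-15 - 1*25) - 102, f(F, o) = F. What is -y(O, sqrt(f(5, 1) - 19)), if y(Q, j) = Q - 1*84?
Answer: 226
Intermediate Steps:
O = -142 (O = (-15 - 25) - 102 = -40 - 102 = -142)
y(Q, j) = -84 + Q (y(Q, j) = Q - 84 = -84 + Q)
-y(O, sqrt(f(5, 1) - 19)) = -(-84 - 142) = -1*(-226) = 226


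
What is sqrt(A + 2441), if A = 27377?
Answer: sqrt(29818) ≈ 172.68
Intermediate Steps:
sqrt(A + 2441) = sqrt(27377 + 2441) = sqrt(29818)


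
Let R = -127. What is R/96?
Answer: -127/96 ≈ -1.3229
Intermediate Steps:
R/96 = -127/96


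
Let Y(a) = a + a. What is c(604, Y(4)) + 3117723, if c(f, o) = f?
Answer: 3118327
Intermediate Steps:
Y(a) = 2*a
c(604, Y(4)) + 3117723 = 604 + 3117723 = 3118327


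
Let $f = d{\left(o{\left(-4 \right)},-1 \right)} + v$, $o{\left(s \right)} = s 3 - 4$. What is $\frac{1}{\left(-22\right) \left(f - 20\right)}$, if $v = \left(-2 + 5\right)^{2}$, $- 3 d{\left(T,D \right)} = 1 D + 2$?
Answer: $\frac{3}{748} \approx 0.0040107$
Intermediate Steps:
$o{\left(s \right)} = -4 + 3 s$ ($o{\left(s \right)} = 3 s - 4 = -4 + 3 s$)
$d{\left(T,D \right)} = - \frac{2}{3} - \frac{D}{3}$ ($d{\left(T,D \right)} = - \frac{1 D + 2}{3} = - \frac{D + 2}{3} = - \frac{2 + D}{3} = - \frac{2}{3} - \frac{D}{3}$)
$v = 9$ ($v = 3^{2} = 9$)
$f = \frac{26}{3}$ ($f = \left(- \frac{2}{3} - - \frac{1}{3}\right) + 9 = \left(- \frac{2}{3} + \frac{1}{3}\right) + 9 = - \frac{1}{3} + 9 = \frac{26}{3} \approx 8.6667$)
$\frac{1}{\left(-22\right) \left(f - 20\right)} = \frac{1}{\left(-22\right) \left(\frac{26}{3} - 20\right)} = \frac{1}{\left(-22\right) \left(- \frac{34}{3}\right)} = \frac{1}{\frac{748}{3}} = \frac{3}{748}$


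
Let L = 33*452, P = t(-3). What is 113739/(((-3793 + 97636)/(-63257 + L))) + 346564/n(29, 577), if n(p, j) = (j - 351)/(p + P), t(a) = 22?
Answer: 69341132713/3534753 ≈ 19617.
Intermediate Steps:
P = 22
L = 14916
n(p, j) = (-351 + j)/(22 + p) (n(p, j) = (j - 351)/(p + 22) = (-351 + j)/(22 + p))
113739/(((-3793 + 97636)/(-63257 + L))) + 346564/n(29, 577) = 113739/(((-3793 + 97636)/(-63257 + 14916))) + 346564/(((-351 + 577)/(22 + 29))) = 113739/((93843/(-48341))) + 346564/((226/51)) = 113739/((93843*(-1/48341))) + 346564/(((1/51)*226)) = 113739/(-93843/48341) + 346564/(226/51) = 113739*(-48341/93843) + 346564*(51/226) = -1832752333/31281 + 8837382/113 = 69341132713/3534753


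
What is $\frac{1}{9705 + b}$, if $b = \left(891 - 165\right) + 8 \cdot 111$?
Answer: $\frac{1}{11319} \approx 8.8347 \cdot 10^{-5}$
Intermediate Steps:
$b = 1614$ ($b = 726 + 888 = 1614$)
$\frac{1}{9705 + b} = \frac{1}{9705 + 1614} = \frac{1}{11319}$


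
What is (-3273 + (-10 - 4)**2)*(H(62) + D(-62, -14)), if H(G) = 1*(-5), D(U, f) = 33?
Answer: -86156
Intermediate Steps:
H(G) = -5
(-3273 + (-10 - 4)**2)*(H(62) + D(-62, -14)) = (-3273 + (-10 - 4)**2)*(-5 + 33) = (-3273 + (-14)**2)*28 = (-3273 + 196)*28 = -3077*28 = -86156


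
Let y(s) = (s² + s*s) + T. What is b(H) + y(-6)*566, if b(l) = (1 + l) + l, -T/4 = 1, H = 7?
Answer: 38503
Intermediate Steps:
T = -4 (T = -4*1 = -4)
y(s) = -4 + 2*s² (y(s) = (s² + s*s) - 4 = (s² + s²) - 4 = 2*s² - 4 = -4 + 2*s²)
b(l) = 1 + 2*l
b(H) + y(-6)*566 = (1 + 2*7) + (-4 + 2*(-6)²)*566 = (1 + 14) + (-4 + 2*36)*566 = 15 + (-4 + 72)*566 = 15 + 68*566 = 15 + 38488 = 38503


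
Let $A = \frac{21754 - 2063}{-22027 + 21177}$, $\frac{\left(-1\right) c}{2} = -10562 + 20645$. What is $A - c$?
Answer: $\frac{17121409}{850} \approx 20143.0$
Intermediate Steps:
$c = -20166$ ($c = - 2 \left(-10562 + 20645\right) = \left(-2\right) 10083 = -20166$)
$A = - \frac{19691}{850}$ ($A = \frac{19691}{-850} = 19691 \left(- \frac{1}{850}\right) = - \frac{19691}{850} \approx -23.166$)
$A - c = - \frac{19691}{850} - -20166 = - \frac{19691}{850} + 20166 = \frac{17121409}{850}$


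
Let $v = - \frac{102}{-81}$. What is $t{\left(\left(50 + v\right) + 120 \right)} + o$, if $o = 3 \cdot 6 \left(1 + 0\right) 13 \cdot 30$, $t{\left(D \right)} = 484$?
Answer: $7504$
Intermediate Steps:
$v = \frac{34}{27}$ ($v = \left(-102\right) \left(- \frac{1}{81}\right) = \frac{34}{27} \approx 1.2593$)
$o = 7020$ ($o = 18 \cdot 1 \cdot 13 \cdot 30 = 18 \cdot 13 \cdot 30 = 234 \cdot 30 = 7020$)
$t{\left(\left(50 + v\right) + 120 \right)} + o = 484 + 7020 = 7504$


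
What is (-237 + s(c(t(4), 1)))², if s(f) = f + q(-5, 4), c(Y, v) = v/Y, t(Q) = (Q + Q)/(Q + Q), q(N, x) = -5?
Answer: 58081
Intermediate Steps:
t(Q) = 1 (t(Q) = (2*Q)/((2*Q)) = (2*Q)*(1/(2*Q)) = 1)
s(f) = -5 + f (s(f) = f - 5 = -5 + f)
(-237 + s(c(t(4), 1)))² = (-237 + (-5 + 1/1))² = (-237 + (-5 + 1*1))² = (-237 + (-5 + 1))² = (-237 - 4)² = (-241)² = 58081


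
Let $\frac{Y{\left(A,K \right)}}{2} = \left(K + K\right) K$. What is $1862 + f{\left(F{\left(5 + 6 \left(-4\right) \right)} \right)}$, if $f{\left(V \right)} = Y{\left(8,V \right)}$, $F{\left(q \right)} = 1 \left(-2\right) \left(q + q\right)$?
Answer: $24966$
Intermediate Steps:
$F{\left(q \right)} = - 4 q$ ($F{\left(q \right)} = - 2 \cdot 2 q = - 4 q$)
$Y{\left(A,K \right)} = 4 K^{2}$ ($Y{\left(A,K \right)} = 2 \left(K + K\right) K = 2 \cdot 2 K K = 2 \cdot 2 K^{2} = 4 K^{2}$)
$f{\left(V \right)} = 4 V^{2}$
$1862 + f{\left(F{\left(5 + 6 \left(-4\right) \right)} \right)} = 1862 + 4 \left(- 4 \left(5 + 6 \left(-4\right)\right)\right)^{2} = 1862 + 4 \left(- 4 \left(5 - 24\right)\right)^{2} = 1862 + 4 \left(\left(-4\right) \left(-19\right)\right)^{2} = 1862 + 4 \cdot 76^{2} = 1862 + 4 \cdot 5776 = 1862 + 23104 = 24966$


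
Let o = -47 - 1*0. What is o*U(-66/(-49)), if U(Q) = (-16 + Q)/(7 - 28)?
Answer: -33746/1029 ≈ -32.795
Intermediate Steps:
U(Q) = 16/21 - Q/21 (U(Q) = (-16 + Q)/(-21) = (-16 + Q)*(-1/21) = 16/21 - Q/21)
o = -47 (o = -47 + 0 = -47)
o*U(-66/(-49)) = -47*(16/21 - (-22)/(7*(-49))) = -47*(16/21 - (-22)*(-1)/(7*49)) = -47*(16/21 - 1/21*66/49) = -47*(16/21 - 22/343) = -47*718/1029 = -33746/1029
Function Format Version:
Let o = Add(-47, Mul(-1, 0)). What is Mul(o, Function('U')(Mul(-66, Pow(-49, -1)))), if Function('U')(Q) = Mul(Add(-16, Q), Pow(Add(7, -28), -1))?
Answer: Rational(-33746, 1029) ≈ -32.795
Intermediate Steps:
Function('U')(Q) = Add(Rational(16, 21), Mul(Rational(-1, 21), Q)) (Function('U')(Q) = Mul(Add(-16, Q), Pow(-21, -1)) = Mul(Add(-16, Q), Rational(-1, 21)) = Add(Rational(16, 21), Mul(Rational(-1, 21), Q)))
o = -47 (o = Add(-47, 0) = -47)
Mul(o, Function('U')(Mul(-66, Pow(-49, -1)))) = Mul(-47, Add(Rational(16, 21), Mul(Rational(-1, 21), Mul(-66, Pow(-49, -1))))) = Mul(-47, Add(Rational(16, 21), Mul(Rational(-1, 21), Mul(-66, Rational(-1, 49))))) = Mul(-47, Add(Rational(16, 21), Mul(Rational(-1, 21), Rational(66, 49)))) = Mul(-47, Add(Rational(16, 21), Rational(-22, 343))) = Mul(-47, Rational(718, 1029)) = Rational(-33746, 1029)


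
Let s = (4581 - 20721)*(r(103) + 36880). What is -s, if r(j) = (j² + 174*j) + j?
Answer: 1057395960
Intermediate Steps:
r(j) = j² + 175*j
s = -1057395960 (s = (4581 - 20721)*(103*(175 + 103) + 36880) = -16140*(103*278 + 36880) = -16140*(28634 + 36880) = -16140*65514 = -1057395960)
-s = -1*(-1057395960) = 1057395960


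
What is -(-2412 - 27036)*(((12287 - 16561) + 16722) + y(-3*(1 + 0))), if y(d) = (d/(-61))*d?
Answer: 22360425912/61 ≈ 3.6656e+8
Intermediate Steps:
y(d) = -d²/61 (y(d) = (d*(-1/61))*d = (-d/61)*d = -d²/61)
-(-2412 - 27036)*(((12287 - 16561) + 16722) + y(-3*(1 + 0))) = -(-2412 - 27036)*(((12287 - 16561) + 16722) - 9*(1 + 0)²/61) = -(-29448)*((-4274 + 16722) - (-3*1)²/61) = -(-29448)*(12448 - 1/61*(-3)²) = -(-29448)*(12448 - 1/61*9) = -(-29448)*(12448 - 9/61) = -(-29448)*759319/61 = -1*(-22360425912/61) = 22360425912/61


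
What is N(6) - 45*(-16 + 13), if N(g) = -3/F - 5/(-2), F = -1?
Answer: 281/2 ≈ 140.50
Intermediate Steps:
N(g) = 11/2 (N(g) = -3/(-1) - 5/(-2) = -3*(-1) - 5*(-½) = 3 + 5/2 = 11/2)
N(6) - 45*(-16 + 13) = 11/2 - 45*(-16 + 13) = 11/2 - 45*(-3) = 11/2 + 135 = 281/2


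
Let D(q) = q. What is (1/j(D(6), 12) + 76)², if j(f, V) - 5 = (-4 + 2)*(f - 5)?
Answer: 52441/9 ≈ 5826.8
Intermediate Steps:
j(f, V) = 15 - 2*f (j(f, V) = 5 + (-4 + 2)*(f - 5) = 5 - 2*(-5 + f) = 5 + (10 - 2*f) = 15 - 2*f)
(1/j(D(6), 12) + 76)² = (1/(15 - 2*6) + 76)² = (1/(15 - 12) + 76)² = (1/3 + 76)² = (⅓ + 76)² = (229/3)² = 52441/9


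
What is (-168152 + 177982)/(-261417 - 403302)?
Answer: -9830/664719 ≈ -0.014788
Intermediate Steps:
(-168152 + 177982)/(-261417 - 403302) = 9830/(-664719) = 9830*(-1/664719) = -9830/664719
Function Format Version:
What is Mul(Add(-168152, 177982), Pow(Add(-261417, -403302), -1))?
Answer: Rational(-9830, 664719) ≈ -0.014788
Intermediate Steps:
Mul(Add(-168152, 177982), Pow(Add(-261417, -403302), -1)) = Mul(9830, Pow(-664719, -1)) = Mul(9830, Rational(-1, 664719)) = Rational(-9830, 664719)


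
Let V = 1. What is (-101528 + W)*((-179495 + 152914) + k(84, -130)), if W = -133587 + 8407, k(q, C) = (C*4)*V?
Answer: 6144013508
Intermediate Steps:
k(q, C) = 4*C (k(q, C) = (C*4)*1 = (4*C)*1 = 4*C)
W = -125180
(-101528 + W)*((-179495 + 152914) + k(84, -130)) = (-101528 - 125180)*((-179495 + 152914) + 4*(-130)) = -226708*(-26581 - 520) = -226708*(-27101) = 6144013508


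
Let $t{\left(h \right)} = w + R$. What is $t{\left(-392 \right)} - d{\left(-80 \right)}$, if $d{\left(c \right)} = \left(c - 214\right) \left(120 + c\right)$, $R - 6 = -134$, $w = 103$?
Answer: $11735$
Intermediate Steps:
$R = -128$ ($R = 6 - 134 = -128$)
$d{\left(c \right)} = \left(-214 + c\right) \left(120 + c\right)$
$t{\left(h \right)} = -25$ ($t{\left(h \right)} = 103 - 128 = -25$)
$t{\left(-392 \right)} - d{\left(-80 \right)} = -25 - \left(-25680 + \left(-80\right)^{2} - -7520\right) = -25 - \left(-25680 + 6400 + 7520\right) = -25 - -11760 = -25 + 11760 = 11735$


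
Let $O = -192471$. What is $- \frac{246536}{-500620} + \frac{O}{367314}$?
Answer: $- \frac{483225643}{15323727890} \approx -0.031534$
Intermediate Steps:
$- \frac{246536}{-500620} + \frac{O}{367314} = - \frac{246536}{-500620} - \frac{192471}{367314} = \left(-246536\right) \left(- \frac{1}{500620}\right) - \frac{64157}{122438} = \frac{61634}{125155} - \frac{64157}{122438} = - \frac{483225643}{15323727890}$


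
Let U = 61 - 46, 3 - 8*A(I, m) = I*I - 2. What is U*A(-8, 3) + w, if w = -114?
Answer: -1797/8 ≈ -224.63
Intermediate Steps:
A(I, m) = 5/8 - I**2/8 (A(I, m) = 3/8 - (I*I - 2)/8 = 3/8 - (I**2 - 2)/8 = 3/8 - (-2 + I**2)/8 = 3/8 + (1/4 - I**2/8) = 5/8 - I**2/8)
U = 15
U*A(-8, 3) + w = 15*(5/8 - 1/8*(-8)**2) - 114 = 15*(5/8 - 1/8*64) - 114 = 15*(5/8 - 8) - 114 = 15*(-59/8) - 114 = -885/8 - 114 = -1797/8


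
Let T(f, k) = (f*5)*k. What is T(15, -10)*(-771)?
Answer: 578250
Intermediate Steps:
T(f, k) = 5*f*k (T(f, k) = (5*f)*k = 5*f*k)
T(15, -10)*(-771) = (5*15*(-10))*(-771) = -750*(-771) = 578250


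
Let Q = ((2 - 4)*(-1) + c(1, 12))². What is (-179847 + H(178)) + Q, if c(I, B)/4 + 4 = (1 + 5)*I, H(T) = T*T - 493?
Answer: -148556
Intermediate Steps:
H(T) = -493 + T² (H(T) = T² - 493 = -493 + T²)
c(I, B) = -16 + 24*I (c(I, B) = -16 + 4*((1 + 5)*I) = -16 + 4*(6*I) = -16 + 24*I)
Q = 100 (Q = ((2 - 4)*(-1) + (-16 + 24*1))² = (-2*(-1) + (-16 + 24))² = (2 + 8)² = 10² = 100)
(-179847 + H(178)) + Q = (-179847 + (-493 + 178²)) + 100 = (-179847 + (-493 + 31684)) + 100 = (-179847 + 31191) + 100 = -148656 + 100 = -148556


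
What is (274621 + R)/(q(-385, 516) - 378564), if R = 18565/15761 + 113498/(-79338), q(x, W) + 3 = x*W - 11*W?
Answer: -24528462492955/52063489415061 ≈ -0.47113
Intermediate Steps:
q(x, W) = -3 - 11*W + W*x (q(x, W) = -3 + (x*W - 11*W) = -3 + (W*x - 11*W) = -3 + (-11*W + W*x) = -3 - 11*W + W*x)
R = -22566572/89317587 (R = 18565*(1/15761) + 113498*(-1/79338) = 18565/15761 - 8107/5667 = -22566572/89317587 ≈ -0.25266)
(274621 + R)/(q(-385, 516) - 378564) = (274621 - 22566572/89317587)/((-3 - 11*516 + 516*(-385)) - 378564) = 24528462492955/(89317587*((-3 - 5676 - 198660) - 378564)) = 24528462492955/(89317587*(-204339 - 378564)) = (24528462492955/89317587)/(-582903) = (24528462492955/89317587)*(-1/582903) = -24528462492955/52063489415061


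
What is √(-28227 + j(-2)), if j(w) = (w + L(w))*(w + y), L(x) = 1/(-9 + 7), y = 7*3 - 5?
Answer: I*√28262 ≈ 168.11*I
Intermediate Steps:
y = 16 (y = 21 - 5 = 16)
L(x) = -½ (L(x) = 1/(-2) = -½)
j(w) = (16 + w)*(-½ + w) (j(w) = (w - ½)*(w + 16) = (-½ + w)*(16 + w) = (16 + w)*(-½ + w))
√(-28227 + j(-2)) = √(-28227 + (-8 + (-2)² + (31/2)*(-2))) = √(-28227 + (-8 + 4 - 31)) = √(-28227 - 35) = √(-28262) = I*√28262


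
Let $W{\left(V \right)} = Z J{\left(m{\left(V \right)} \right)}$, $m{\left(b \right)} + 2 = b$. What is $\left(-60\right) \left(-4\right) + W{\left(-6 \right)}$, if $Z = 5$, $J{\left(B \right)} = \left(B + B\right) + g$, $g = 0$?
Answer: $160$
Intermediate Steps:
$m{\left(b \right)} = -2 + b$
$J{\left(B \right)} = 2 B$ ($J{\left(B \right)} = \left(B + B\right) + 0 = 2 B + 0 = 2 B$)
$W{\left(V \right)} = -20 + 10 V$ ($W{\left(V \right)} = 5 \cdot 2 \left(-2 + V\right) = 5 \left(-4 + 2 V\right) = -20 + 10 V$)
$\left(-60\right) \left(-4\right) + W{\left(-6 \right)} = \left(-60\right) \left(-4\right) + \left(-20 + 10 \left(-6\right)\right) = 240 - 80 = 160$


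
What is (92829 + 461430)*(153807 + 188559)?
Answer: 189759436794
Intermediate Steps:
(92829 + 461430)*(153807 + 188559) = 554259*342366 = 189759436794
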